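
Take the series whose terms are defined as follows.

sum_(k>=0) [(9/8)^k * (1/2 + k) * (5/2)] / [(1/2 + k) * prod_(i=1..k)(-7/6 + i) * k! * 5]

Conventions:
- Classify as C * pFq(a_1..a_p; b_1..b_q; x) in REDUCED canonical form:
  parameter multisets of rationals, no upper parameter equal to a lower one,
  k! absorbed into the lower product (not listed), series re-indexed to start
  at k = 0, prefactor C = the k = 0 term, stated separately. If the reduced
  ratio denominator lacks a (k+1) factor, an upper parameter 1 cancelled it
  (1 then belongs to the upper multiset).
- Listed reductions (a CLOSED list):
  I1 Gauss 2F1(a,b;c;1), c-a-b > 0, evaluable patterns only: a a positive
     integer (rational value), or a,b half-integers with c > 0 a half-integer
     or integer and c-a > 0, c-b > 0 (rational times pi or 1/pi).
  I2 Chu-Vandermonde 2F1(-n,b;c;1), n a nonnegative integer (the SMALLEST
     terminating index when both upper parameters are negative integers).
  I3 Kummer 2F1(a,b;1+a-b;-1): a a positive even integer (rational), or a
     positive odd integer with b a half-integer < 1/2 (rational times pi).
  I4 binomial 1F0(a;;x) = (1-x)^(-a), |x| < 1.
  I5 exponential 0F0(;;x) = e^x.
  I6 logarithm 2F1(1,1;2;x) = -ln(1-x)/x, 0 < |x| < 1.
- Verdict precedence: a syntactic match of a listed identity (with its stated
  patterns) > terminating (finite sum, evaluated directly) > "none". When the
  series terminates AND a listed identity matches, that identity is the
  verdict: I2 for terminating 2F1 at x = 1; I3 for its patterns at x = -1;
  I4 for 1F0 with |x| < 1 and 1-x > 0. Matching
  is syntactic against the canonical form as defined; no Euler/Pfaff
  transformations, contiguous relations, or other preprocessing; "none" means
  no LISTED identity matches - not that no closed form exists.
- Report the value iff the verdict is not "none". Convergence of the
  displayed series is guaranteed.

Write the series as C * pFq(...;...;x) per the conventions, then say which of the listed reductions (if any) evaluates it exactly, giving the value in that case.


First insight: x = (9/8) and striking the common factor k + 1/2 reduces the term (C = 1/2).
Ratio: r(k) = (9/8) * 1 / [(k-1/6) (k+1)] - rational; roots negated = parameters, x = (9/8), C = 1/2.

x = 9/8 here; the reduced form reads 0F1, upper {-}, lower {-1/6}, C = 1/2. Verdict: none. A 0F1 with upper {-} fits none of I1-I6 at x = 9/8; the sum runs forever.


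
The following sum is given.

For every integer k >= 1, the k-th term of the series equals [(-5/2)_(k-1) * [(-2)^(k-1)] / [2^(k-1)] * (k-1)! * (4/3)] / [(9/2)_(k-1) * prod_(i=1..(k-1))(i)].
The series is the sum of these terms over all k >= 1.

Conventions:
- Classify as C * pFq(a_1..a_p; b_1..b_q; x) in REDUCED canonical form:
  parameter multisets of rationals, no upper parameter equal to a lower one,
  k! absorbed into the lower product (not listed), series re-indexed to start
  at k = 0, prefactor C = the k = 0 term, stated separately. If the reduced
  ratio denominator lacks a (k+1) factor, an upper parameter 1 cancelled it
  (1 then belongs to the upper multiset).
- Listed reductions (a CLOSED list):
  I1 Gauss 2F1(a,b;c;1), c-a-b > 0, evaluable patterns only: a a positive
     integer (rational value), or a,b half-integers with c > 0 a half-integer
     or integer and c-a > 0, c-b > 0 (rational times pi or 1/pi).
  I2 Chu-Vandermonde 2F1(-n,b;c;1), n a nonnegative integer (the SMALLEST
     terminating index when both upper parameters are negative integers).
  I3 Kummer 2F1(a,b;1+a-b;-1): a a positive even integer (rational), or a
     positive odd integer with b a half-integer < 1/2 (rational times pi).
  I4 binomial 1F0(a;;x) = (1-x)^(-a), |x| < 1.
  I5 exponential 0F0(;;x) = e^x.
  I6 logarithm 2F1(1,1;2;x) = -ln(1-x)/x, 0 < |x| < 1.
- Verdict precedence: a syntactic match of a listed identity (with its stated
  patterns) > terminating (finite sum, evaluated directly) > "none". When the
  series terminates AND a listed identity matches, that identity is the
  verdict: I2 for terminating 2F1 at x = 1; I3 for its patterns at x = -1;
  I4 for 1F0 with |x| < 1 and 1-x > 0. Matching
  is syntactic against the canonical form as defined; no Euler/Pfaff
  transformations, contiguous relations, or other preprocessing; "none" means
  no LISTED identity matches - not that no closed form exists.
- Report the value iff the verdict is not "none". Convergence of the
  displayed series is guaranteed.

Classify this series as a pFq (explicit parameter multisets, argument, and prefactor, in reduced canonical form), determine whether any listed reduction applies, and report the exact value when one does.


Prefactor 4/3, argument -1: 2F1 with upper {-5/2, 1} over lower {9/2}. Verdict at x = -1: Kummer's theorem (I3) matches (x = -1; c = 9/2 equals 1+a-b for upper {-5/2, 1}: listed pattern). Sum: (35/48) * pi.

First insight: t_0 being 4/3, the two k-th powers (C = 4/3, x = -1) combine into one argument.
Ratio: r(k) = (-1) * (k-5/2) (k+1) / [(k+9/2) (k+1)] - rational in k, leading ratio (-1); with t_0 = 4/3, classification follows.


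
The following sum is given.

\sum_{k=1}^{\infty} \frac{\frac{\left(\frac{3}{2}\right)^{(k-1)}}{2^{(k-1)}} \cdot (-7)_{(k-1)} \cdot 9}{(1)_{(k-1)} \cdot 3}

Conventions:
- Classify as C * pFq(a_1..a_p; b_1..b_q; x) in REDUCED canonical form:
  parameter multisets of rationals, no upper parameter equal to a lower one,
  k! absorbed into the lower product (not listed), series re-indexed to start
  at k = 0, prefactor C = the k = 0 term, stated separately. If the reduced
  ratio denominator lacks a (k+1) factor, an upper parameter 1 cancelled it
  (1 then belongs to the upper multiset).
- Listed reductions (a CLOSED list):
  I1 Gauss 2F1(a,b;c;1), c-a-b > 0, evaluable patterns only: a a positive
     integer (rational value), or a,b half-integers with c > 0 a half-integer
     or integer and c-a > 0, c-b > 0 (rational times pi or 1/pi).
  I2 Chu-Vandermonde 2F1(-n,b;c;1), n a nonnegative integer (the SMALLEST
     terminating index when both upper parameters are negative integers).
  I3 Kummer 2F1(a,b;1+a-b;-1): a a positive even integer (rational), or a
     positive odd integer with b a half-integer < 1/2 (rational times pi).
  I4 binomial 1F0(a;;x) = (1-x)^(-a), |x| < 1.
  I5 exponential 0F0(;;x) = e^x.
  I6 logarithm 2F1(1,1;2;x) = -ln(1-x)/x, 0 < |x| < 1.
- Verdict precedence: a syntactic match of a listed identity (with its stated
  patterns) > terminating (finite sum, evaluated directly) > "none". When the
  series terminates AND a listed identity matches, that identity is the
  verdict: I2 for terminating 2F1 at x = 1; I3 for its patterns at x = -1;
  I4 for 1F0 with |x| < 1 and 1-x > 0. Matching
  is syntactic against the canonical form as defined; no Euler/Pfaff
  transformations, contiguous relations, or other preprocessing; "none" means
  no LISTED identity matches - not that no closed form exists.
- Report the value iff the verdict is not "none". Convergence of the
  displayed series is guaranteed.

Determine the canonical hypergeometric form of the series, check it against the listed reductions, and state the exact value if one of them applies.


Prefactor 3, argument \frac{3}{4}: 1F0 with upper {-7} over lower {-}. Verdict at x = \frac{3}{4}: the I4 binomial reduction matches (the 1F0 binomial series: exponent 7, x = \frac{3}{4}). Value: \frac{3}{16384}.

First insight: from the first term 3: the two k-th powers (prefactor 3) combine into one argument.
Ratio: r(k) = \frac{3}{4} * (k-7) / [(k+1)] - rational in k. x = \frac{3}{4}; t_0 = 3; negate the roots.


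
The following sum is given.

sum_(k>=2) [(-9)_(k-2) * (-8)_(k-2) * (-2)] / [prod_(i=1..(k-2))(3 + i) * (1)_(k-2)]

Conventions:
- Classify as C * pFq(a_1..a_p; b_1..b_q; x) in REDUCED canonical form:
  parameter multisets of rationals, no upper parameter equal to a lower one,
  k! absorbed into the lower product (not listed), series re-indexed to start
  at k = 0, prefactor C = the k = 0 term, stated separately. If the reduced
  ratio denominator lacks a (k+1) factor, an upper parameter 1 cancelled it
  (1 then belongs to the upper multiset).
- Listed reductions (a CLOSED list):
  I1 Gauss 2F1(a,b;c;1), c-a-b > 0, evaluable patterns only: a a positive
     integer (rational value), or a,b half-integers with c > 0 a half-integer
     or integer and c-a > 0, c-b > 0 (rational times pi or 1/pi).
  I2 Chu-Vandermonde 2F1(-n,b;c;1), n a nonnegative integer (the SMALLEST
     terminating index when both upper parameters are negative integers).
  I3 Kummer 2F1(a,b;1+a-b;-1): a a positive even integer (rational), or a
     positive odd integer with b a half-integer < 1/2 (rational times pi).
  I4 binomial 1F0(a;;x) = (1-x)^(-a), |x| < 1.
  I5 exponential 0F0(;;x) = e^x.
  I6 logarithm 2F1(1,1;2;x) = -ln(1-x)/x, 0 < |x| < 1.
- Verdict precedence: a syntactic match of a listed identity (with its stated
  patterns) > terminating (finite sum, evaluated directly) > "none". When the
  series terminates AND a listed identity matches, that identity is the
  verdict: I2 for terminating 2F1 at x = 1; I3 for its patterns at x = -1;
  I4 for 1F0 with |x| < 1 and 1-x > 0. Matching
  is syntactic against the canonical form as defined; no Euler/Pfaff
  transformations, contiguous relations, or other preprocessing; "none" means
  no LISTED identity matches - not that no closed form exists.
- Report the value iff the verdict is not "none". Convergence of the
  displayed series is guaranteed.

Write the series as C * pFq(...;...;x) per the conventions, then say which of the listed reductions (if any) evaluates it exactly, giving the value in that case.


At argument 1: a 2F1 with upper {-9, -8}, lower {4}, scaled by C = -2. Verdict (x = 1): Vandermonde's identity (I2) applies (terminating 2F1 at x = 1 with n = 8, b = -9, c = 4). Exact value: -16796/11.

The tell: x = 1 and the lower running product (prefactor -2) is a rising factorial.
Adjacent-term ratio: r(k) = 1 * (k-9) (k-8) / [(k+4) (k+1)] - rational in k, leading ratio 1; with t_0 = -2, classification follows.


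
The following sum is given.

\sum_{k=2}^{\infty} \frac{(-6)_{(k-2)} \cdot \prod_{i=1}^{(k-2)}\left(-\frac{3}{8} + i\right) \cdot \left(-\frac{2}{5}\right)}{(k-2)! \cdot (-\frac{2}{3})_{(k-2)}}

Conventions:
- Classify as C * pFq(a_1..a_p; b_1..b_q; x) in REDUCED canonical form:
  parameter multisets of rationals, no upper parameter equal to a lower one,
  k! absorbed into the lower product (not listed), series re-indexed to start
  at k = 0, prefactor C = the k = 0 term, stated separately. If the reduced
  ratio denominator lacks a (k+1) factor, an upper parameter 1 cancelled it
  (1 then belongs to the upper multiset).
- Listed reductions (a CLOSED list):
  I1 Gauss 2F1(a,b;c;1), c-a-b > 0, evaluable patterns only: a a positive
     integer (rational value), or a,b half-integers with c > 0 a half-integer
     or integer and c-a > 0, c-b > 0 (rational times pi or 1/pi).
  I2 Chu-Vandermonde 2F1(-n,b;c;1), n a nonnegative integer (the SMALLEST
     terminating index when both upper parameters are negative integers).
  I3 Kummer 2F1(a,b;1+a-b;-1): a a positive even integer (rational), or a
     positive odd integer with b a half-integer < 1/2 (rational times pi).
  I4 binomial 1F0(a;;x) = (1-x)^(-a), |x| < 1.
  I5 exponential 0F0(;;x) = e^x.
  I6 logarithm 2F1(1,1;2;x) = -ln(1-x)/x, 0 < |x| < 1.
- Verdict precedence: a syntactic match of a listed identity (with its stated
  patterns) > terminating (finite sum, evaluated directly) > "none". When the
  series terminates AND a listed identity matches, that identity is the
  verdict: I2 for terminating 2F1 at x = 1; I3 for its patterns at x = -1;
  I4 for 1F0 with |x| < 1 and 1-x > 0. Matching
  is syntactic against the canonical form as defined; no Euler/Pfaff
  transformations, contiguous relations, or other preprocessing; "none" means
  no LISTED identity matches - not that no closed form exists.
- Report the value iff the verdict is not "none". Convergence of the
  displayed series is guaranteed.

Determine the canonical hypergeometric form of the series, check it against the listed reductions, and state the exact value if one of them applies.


Canonical form: C = -\frac{2}{5} times 2F1 with upper {-6, \frac{5}{8}}, lower {-\frac{2}{3}}, x = 1. Verdict: Vandermonde's identity (I2) fires (terminating 2F1 at x = 1 with n = 6, b = 5/8, c = -\frac{2}{3}). Sum: \frac{1923023}{10485760}.

Structural cue: t_0 = -\frac{2}{5} here, and the running product (C = -2/5) telescopes to a rising factorial.
Ratio: r(k) = 1 * (k-6) (k+\frac{5}{8}) / [(k-\frac{2}{3}) (k+1)] - rational in k, leading ratio 1; with t_0 = -\frac{2}{5}, classification follows.


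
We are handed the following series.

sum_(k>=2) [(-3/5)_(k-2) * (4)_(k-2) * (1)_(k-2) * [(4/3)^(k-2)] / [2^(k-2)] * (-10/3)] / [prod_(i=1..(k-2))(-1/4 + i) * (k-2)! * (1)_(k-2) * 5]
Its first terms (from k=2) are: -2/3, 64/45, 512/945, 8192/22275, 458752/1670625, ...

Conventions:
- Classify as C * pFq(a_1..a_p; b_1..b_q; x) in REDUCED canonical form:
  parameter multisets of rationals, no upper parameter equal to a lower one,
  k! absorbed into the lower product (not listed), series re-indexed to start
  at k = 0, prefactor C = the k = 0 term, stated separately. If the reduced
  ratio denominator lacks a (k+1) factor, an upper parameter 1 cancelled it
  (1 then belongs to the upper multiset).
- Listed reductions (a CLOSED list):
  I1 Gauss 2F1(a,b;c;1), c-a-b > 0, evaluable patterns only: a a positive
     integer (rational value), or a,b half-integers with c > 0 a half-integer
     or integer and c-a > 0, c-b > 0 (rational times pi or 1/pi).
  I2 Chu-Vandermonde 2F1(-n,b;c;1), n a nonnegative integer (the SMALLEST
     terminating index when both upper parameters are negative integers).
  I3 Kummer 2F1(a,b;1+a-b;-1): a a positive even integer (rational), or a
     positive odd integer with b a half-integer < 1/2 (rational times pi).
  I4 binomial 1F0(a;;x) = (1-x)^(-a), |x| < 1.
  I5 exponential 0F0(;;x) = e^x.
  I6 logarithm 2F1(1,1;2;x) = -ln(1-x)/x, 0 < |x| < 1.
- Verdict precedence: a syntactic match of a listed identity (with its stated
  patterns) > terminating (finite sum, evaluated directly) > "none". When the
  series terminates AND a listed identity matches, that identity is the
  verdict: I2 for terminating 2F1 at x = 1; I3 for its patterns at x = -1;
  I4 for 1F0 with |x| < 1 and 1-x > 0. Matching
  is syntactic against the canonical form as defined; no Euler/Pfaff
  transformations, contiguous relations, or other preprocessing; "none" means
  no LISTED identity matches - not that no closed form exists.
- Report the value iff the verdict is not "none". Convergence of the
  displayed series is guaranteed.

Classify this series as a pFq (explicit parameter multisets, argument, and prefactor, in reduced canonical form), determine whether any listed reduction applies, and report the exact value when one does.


Prefactor -2/3, argument 2/3: 2F1 with upper {-3/5, 4} over lower {3/4}. Verdict: none. Every listed pattern misses the 2F1 form at 2/3, upper {-3/5, 4}.

The tell: x = (2/3) and the lower running product (prefactor -2/3) is a rising factorial.
Ratio: r(k) = (2/3) * (k-3/5) (k+4) / [(k+3/4) (k+1)] - rational; roots negated = parameters, x = (2/3), C = -2/3.


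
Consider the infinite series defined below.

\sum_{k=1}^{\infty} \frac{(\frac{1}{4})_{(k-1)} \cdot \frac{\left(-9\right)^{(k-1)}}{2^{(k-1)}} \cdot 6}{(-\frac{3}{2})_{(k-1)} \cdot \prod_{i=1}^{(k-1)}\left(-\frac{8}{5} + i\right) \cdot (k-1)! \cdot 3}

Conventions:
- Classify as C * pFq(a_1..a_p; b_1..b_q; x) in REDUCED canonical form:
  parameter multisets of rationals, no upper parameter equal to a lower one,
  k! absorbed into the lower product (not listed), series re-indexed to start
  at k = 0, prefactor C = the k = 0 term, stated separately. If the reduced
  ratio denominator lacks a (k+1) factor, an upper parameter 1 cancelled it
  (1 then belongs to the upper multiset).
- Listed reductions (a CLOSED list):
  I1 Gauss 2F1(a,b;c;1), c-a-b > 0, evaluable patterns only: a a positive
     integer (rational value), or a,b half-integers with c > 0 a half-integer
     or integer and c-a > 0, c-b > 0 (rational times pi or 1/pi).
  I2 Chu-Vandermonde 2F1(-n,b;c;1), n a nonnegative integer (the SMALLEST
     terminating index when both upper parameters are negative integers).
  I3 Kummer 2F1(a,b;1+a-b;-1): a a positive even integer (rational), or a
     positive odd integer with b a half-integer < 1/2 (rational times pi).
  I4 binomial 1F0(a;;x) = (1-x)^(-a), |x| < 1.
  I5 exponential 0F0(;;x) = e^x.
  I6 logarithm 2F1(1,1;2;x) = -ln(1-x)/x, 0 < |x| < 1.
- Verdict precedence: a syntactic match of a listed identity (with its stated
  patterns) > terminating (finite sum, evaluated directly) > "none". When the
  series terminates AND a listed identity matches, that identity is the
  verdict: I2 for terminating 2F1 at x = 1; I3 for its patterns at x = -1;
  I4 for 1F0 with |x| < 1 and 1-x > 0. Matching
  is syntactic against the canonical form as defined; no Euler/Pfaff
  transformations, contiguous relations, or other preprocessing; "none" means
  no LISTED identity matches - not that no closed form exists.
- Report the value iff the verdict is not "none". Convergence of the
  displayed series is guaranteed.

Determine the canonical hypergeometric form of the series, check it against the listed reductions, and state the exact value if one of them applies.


Reduced: x = -\frac{9}{2}, 1F2, upper = {\frac{1}{4}}, lower = {-\frac{3}{2}, -\frac{3}{5}}, C = 2. Verdict: none. No listed pattern accepts 1F2(\frac{1}{4}; -\frac{3}{2}, -\frac{3}{5}; -\frac{9}{2}).

The tell: t_0 being 2, the lower running product (prefactor 2) is a rising factorial.
Adjacent-term ratio: r(k) = -\frac{9}{2} * (k+\frac{1}{4}) / [(k-\frac{3}{2}) (k-\frac{3}{5}) (k+1)] ; factor over Q: parameters, x = -\frac{9}{2}, and C = 2.


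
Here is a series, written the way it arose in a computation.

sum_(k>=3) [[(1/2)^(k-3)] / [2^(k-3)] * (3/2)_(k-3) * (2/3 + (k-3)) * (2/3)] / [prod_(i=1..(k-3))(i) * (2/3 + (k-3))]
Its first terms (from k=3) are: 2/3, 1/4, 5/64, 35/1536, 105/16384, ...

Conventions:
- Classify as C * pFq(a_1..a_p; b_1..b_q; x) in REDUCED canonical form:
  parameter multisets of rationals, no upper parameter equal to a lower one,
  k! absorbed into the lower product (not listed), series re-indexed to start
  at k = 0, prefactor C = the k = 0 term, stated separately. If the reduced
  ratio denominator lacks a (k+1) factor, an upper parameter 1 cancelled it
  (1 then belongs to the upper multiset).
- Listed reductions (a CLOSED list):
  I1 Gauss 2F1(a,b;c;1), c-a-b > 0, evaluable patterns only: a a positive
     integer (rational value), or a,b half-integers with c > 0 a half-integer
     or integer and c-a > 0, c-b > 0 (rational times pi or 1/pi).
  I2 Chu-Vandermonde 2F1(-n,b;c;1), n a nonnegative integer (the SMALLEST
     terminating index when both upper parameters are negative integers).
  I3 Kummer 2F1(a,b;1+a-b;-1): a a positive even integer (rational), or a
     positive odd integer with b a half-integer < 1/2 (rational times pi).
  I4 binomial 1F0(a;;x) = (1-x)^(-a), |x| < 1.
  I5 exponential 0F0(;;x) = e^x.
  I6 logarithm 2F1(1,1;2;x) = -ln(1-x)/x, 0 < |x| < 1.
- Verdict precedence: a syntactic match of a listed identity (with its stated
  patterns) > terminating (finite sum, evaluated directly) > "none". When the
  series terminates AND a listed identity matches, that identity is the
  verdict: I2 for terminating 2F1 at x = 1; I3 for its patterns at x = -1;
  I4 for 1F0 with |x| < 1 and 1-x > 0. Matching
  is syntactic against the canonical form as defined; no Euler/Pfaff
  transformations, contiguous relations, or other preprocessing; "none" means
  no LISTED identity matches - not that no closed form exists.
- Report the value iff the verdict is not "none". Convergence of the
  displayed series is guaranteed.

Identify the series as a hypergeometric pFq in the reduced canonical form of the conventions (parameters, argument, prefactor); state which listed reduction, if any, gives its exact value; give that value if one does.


The tell: x = (1/4) and k + 2/3 divides numerator and denominator alike; prefactor 2/3 after cancelling.
Step ratio: r(k) = (1/4) * (k+3/2) / [(k+1)] - poly over poly, x = (1/4) from leading terms; C = 2/3 at k = 0.

Prefactor 2/3, argument 1/4: 1F0 with upper {3/2} over lower {-}. Verdict at x = 1/4: binomial (I4) matches (the 1F0 binomial series: exponent -3/2, x = 1/4). Hence: (2/3) * (3/4)^(-3/2).


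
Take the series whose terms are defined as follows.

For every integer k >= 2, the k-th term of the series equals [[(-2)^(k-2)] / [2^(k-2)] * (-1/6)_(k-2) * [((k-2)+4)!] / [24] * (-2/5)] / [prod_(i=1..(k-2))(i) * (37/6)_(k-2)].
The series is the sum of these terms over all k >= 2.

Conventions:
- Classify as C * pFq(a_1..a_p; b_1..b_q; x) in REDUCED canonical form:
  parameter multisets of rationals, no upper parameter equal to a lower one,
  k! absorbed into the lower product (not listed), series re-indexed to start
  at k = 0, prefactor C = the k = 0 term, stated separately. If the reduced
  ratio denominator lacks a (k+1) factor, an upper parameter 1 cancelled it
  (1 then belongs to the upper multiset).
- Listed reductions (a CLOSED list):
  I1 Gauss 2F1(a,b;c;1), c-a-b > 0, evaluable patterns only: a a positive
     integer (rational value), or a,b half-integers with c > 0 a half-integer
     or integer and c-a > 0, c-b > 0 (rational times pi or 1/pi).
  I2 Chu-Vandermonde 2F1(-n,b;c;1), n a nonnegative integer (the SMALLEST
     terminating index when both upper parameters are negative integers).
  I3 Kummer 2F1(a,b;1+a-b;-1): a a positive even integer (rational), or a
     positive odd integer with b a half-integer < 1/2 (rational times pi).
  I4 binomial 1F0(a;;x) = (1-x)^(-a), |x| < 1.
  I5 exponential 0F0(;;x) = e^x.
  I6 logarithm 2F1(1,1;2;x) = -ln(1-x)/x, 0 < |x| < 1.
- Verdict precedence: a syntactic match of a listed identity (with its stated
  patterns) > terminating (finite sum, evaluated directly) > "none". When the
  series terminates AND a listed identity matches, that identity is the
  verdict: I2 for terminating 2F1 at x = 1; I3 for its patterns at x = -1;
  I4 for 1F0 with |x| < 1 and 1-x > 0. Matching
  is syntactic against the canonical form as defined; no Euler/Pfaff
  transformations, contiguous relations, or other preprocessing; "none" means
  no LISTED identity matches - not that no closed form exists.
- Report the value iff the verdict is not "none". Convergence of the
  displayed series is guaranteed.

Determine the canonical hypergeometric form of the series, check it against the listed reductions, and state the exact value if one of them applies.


The tell: from the first term -2/5: the two k-th powers (C = -2/5) combine into one argument.
Consecutive-term ratio: r(k) = (-1) * (k-1/6) (k+5) / [(k+37/6) (k+1)] - poly over poly, x = (-1) from leading terms; C = -2/5 at k = 0.

The series (x = -1) is 2F1: upper {-1/6, 5}, lower {37/6}, prefactor -2/5. Verdict: none here - no I1-I6 shape fits x = -1 with lower {37/6}.


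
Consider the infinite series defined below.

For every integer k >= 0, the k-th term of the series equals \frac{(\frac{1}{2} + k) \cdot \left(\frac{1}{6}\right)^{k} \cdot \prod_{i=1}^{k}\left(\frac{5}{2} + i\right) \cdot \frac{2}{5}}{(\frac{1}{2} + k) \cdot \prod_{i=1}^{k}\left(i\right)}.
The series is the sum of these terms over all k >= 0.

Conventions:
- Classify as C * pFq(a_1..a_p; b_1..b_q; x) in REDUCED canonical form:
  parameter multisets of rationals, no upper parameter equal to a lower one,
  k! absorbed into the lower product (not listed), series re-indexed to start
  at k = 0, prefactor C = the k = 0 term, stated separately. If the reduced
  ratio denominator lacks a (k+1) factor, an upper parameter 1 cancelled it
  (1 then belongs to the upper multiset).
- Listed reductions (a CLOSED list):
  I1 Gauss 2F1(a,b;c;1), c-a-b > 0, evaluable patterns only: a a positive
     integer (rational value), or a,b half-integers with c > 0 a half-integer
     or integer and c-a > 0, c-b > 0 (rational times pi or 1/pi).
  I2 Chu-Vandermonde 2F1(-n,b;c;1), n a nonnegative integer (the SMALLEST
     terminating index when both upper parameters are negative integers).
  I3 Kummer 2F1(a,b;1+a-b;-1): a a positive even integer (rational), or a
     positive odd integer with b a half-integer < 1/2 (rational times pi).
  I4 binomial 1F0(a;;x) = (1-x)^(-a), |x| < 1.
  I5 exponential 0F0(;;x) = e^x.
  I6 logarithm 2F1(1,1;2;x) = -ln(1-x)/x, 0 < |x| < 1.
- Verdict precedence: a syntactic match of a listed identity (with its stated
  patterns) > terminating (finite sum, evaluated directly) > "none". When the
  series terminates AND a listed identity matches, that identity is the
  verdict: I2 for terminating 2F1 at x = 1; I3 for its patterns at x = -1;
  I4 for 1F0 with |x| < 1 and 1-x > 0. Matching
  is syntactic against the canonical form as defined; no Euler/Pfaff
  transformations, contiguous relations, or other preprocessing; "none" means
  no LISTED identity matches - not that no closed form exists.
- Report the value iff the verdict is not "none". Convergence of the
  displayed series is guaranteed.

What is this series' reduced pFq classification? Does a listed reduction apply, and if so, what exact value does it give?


This is \frac{2}{5} * 1F0(\frac{7}{2}; -; \frac{1}{6}) in reduced canonical form. Verdict at x = \frac{1}{6}: the I4 binomial reduction matches (the 1F0 binomial series: exponent -7/2, x = \frac{1}{6}). Value: \frac{2}{5} \cdot \left(\frac{5}{6}\right)^{-\frac{7}{2}}.

Structural cue: t_0 being \frac{2}{5}, the running product (C = 2/5) telescopes to a rising factorial.
Adjacent-term ratio: r(k) = \frac{1}{6} * (k+\frac{7}{2}) / [(k+1)] - rational; roots negated = parameters, x = \frac{1}{6}, C = \frac{2}{5}.


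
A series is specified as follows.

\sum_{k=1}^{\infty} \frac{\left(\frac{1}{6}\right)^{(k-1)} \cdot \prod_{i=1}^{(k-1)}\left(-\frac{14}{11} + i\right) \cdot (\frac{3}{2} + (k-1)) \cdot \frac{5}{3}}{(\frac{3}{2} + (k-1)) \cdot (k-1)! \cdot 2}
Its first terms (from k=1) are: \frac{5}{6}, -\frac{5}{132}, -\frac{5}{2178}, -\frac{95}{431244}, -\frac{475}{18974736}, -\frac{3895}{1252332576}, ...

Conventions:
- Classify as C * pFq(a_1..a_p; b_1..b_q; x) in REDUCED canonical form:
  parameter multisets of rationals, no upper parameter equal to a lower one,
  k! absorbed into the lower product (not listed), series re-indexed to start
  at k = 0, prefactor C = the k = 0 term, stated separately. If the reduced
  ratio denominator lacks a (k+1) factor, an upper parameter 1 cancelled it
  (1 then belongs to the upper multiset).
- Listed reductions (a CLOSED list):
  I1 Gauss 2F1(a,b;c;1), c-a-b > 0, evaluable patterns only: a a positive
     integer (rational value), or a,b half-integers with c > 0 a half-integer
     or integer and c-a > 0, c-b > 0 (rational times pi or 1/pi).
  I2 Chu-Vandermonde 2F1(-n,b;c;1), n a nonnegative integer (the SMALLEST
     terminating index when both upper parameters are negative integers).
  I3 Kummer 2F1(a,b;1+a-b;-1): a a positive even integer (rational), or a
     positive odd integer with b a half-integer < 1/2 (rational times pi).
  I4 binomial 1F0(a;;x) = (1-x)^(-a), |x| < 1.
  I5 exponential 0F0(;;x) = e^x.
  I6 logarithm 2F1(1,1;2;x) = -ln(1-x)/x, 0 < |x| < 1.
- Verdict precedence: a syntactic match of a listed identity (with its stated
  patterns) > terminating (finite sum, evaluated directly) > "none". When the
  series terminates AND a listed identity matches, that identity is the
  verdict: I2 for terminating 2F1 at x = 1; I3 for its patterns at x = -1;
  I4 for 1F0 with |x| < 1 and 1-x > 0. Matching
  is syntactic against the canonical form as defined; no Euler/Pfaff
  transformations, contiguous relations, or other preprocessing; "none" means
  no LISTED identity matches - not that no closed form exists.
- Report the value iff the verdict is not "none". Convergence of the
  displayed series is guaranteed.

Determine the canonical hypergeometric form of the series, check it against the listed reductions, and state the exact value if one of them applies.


The series (x = \frac{1}{6}) is 1F0: upper {-\frac{3}{11}}, lower {-}, prefactor \frac{5}{6}. Verdict: the I4 binomial reduction fires (the 1F0 binomial series: exponent 3/11, x = \frac{1}{6}). Value: \frac{5}{6} \cdot \left(\frac{5}{6}\right)^{\frac{3}{11}}.

First insight: t_0 being \frac{5}{6}, the running product (C = 5/6, x = 1/6) telescopes to a rising factorial.
Adjacent-term ratio: r(k) = \frac{1}{6} * (k-\frac{3}{11}) / [(k+1)] - poly over poly, x = \frac{1}{6} from leading terms; C = \frac{5}{6} at k = 0.


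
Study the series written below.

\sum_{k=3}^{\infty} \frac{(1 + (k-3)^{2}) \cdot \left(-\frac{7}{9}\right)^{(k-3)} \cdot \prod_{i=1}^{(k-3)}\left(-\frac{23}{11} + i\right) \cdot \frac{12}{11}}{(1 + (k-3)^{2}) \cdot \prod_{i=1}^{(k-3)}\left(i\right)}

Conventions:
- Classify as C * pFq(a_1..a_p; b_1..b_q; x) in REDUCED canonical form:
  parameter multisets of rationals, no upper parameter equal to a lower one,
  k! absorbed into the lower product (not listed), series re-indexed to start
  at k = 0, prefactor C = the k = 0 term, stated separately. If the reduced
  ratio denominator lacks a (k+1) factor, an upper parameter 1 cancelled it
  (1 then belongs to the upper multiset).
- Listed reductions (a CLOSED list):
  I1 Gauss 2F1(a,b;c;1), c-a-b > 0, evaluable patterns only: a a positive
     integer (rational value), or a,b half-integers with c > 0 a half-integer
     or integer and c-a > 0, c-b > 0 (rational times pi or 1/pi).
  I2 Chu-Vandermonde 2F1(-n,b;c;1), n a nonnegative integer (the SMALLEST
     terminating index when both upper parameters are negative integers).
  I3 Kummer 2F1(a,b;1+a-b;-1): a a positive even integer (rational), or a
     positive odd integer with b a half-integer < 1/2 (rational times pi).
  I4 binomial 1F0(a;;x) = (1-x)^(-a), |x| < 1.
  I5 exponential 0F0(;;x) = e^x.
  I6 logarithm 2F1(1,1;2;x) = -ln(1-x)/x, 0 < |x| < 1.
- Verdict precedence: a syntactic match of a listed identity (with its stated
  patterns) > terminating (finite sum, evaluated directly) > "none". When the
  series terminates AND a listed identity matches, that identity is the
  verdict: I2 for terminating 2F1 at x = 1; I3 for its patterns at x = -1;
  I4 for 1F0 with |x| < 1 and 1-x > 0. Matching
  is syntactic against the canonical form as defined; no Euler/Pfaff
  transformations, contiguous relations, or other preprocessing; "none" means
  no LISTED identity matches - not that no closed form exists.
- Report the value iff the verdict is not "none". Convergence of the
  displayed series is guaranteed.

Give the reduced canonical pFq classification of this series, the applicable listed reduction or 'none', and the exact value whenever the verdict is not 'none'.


Prefactor \frac{12}{11}, argument -\frac{7}{9}: 1F0 with upper {-\frac{12}{11}} over lower {-}. Verdict: the I4 binomial reduction matches (the 1F0 binomial series: exponent 12/11, x = -\frac{7}{9}). Hence: \frac{12}{11} \cdot \left(\frac{16}{9}\right)^{\frac{12}{11}}.

Key step: x = -\frac{7}{9} and striking the common factor k^2 + 1 reduces the term (C = 12/11, x = -7/9).
Step ratio: r(k) = -\frac{7}{9} * (k-\frac{12}{11}) / [(k+1)] - rational; roots negated = parameters, x = -\frac{7}{9}, C = \frac{12}{11}.


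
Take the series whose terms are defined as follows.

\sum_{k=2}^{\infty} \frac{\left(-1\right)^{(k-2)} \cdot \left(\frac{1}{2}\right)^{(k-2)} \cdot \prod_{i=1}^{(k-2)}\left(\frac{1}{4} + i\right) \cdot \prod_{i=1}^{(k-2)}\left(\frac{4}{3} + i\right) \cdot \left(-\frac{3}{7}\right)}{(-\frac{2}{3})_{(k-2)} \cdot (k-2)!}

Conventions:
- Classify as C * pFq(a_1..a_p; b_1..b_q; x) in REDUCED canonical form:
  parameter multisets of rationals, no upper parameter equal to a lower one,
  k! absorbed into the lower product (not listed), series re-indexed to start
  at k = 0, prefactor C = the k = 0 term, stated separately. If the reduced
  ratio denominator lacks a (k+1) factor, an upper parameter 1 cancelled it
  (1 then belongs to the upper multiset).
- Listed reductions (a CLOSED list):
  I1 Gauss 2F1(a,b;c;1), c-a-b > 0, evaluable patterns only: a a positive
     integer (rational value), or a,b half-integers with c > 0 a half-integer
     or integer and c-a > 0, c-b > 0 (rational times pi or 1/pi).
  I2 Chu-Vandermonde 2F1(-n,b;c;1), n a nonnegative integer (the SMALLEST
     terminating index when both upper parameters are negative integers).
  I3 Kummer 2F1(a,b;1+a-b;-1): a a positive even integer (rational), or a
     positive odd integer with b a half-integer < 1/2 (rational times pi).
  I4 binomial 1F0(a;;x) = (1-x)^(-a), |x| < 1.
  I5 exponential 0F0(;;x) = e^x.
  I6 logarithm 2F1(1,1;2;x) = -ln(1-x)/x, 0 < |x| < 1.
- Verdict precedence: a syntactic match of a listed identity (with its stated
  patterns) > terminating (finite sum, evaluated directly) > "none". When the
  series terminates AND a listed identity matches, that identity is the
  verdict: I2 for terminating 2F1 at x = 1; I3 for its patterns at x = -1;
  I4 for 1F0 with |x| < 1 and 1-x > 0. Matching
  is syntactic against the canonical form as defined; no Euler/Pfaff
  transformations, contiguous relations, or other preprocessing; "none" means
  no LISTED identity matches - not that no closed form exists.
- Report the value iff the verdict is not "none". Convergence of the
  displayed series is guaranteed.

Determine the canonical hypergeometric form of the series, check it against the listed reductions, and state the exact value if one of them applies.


Structural cue: t_0 = -\frac{3}{7} here, and the running product (C = -3/7) telescopes to a rising factorial.
Step ratio: r(k) = -\frac{1}{2} * (k+\frac{5}{4}) (k+\frac{7}{3}) / [(k-\frac{2}{3}) (k+1)] - rational; roots negated = parameters, x = -\frac{1}{2}, C = -\frac{3}{7}.

At argument -\frac{1}{2}: a 2F1 with upper {\frac{5}{4}, \frac{7}{3}}, lower {-\frac{2}{3}}, scaled by C = -\frac{3}{7}. Verdict: none - this 2F1 at x = -\frac{1}{2} matches no listed pattern, and upper {\frac{5}{4}, \frac{7}{3}} holds no stopper.


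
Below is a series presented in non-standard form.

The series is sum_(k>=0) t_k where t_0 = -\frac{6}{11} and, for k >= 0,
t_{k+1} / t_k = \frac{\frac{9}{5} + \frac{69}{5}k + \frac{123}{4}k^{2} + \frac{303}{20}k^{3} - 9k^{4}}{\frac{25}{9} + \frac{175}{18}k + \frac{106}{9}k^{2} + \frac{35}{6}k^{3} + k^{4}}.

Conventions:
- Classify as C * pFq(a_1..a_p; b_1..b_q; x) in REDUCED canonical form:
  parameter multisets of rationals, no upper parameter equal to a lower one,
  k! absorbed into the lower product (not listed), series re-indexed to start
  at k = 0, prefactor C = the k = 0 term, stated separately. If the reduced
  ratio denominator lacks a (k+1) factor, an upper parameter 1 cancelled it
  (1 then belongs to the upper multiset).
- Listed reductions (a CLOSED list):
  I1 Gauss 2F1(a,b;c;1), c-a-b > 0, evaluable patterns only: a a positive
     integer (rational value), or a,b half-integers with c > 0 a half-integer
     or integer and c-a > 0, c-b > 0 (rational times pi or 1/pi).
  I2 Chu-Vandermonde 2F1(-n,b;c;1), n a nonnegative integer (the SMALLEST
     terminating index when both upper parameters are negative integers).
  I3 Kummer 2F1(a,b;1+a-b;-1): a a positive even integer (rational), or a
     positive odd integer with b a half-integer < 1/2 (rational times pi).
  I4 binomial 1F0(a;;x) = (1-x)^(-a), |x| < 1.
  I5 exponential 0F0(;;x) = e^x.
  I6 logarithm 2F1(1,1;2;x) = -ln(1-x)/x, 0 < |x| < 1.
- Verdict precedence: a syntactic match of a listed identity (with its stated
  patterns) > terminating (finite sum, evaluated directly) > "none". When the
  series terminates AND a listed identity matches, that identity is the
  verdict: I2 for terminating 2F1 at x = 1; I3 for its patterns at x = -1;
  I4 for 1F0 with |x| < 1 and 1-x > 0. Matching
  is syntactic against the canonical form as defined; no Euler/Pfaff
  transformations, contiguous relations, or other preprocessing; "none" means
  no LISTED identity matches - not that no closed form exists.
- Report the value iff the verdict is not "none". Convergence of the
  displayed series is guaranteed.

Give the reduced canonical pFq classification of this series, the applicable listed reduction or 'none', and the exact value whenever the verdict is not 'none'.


Prefactor -\frac{6}{11}, argument -9: 3F2 with upper {-3, \frac{1}{4}, \frac{2}{5}} over lower {\frac{5}{3}, \frac{5}{2}}. Verdict: terminating. (-3)_k vanishes past k = 3, leaving a 4-term sum, computed directly. Exact value: -\frac{1258989}{605000}.

First insight: t_0 being -\frac{6}{11}, roots of the ratio polynomials (prefactor -6/11) are the negated parameters.
Adjacent-term ratio: r(k) = -9 * (k-3) (k+\frac{1}{4}) (k+\frac{2}{5}) / [(k+\frac{5}{3}) (k+\frac{5}{2}) (k+1)] ; factor over Q: parameters, x = -9, and C = -\frac{6}{11}.


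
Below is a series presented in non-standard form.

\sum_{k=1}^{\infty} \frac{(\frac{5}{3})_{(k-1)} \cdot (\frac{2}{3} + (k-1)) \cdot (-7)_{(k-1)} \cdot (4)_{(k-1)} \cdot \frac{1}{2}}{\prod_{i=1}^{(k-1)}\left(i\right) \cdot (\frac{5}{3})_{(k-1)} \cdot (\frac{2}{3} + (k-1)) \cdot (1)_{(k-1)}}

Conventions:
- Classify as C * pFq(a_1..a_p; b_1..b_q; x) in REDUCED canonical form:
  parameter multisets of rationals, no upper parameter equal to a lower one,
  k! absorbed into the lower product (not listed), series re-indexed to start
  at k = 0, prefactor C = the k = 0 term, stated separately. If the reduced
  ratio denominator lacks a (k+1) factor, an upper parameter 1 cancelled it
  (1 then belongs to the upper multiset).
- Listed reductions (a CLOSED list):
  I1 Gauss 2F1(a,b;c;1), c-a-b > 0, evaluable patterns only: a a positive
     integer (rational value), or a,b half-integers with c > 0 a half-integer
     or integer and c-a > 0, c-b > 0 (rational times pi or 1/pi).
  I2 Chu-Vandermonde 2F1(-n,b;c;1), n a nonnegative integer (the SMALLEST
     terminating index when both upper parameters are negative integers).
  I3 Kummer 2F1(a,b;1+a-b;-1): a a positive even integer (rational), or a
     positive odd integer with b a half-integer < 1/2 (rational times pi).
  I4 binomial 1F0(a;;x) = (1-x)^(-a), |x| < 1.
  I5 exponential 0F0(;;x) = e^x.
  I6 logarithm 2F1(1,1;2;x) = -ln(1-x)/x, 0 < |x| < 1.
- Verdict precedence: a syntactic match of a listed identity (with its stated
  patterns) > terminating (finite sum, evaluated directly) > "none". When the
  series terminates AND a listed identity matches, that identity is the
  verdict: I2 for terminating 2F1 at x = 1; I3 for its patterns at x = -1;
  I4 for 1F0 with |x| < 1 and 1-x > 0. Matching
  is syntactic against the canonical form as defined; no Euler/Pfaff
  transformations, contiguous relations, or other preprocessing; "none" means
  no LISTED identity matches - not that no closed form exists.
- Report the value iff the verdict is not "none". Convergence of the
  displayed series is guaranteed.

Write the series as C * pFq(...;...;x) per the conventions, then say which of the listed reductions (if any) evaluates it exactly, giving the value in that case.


Reduced: x = 1, 2F1, upper = {-7, 4}, lower = {1}, C = \frac{1}{2}. Verdict: the Chu-Vandermonde identity I2 fires (terminating 2F1 at x = 1 with n = 7, b = 4, c = 1). Hence: 0.

Key observation: from the first term \frac{1}{2}: striking the common factor k + 2/3 reduces the term (prefactor 1/2).
Step ratio: r(k) = 1 * (k-7) (k+4) / [(k+1) (k+1)] - rational in k. x = 1; t_0 = \frac{1}{2}; negate the roots.


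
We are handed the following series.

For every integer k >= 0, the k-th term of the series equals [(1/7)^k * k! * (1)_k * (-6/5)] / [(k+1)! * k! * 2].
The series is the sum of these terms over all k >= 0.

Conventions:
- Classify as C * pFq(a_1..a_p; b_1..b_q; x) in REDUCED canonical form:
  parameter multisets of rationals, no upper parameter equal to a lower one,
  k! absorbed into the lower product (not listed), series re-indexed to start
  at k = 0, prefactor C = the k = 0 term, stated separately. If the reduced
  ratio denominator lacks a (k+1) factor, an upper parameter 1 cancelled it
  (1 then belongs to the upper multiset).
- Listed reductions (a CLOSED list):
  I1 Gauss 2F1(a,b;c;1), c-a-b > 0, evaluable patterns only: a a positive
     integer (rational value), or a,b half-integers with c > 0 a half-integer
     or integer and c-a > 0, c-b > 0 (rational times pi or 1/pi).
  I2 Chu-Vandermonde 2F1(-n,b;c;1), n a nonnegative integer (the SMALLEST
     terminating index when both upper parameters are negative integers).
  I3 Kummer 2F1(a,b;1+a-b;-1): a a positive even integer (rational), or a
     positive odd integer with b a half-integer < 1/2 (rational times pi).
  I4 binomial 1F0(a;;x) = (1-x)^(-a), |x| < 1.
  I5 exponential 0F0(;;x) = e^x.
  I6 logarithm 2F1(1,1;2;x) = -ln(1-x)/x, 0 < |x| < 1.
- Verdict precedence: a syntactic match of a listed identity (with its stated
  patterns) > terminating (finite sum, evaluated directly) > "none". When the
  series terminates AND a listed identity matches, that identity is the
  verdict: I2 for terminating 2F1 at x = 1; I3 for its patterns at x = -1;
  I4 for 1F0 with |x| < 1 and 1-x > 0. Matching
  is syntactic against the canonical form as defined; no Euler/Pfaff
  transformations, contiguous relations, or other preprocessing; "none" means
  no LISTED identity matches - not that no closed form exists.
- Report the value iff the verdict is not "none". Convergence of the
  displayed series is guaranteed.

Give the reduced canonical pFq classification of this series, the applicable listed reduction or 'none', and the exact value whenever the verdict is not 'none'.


First insight: from the first term -3/5: the constant factors (C = -3/5, x = 1/7) combine into one prefactor.
Consecutive-term ratio: r(k) = (1/7) * (k+1) (k+1) / [(k+2) (k+1)] - rational; roots negated = parameters, x = (1/7), C = -3/5.

Reduced: x = 1/7, 2F1, upper = {1, 1}, lower = {2}, C = -3/5. Verdict: the I6 logarithm reduction applies (the logarithm: parameters (1,1;2), x = 1/7). Value: (21/5) * ln(6/7).
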